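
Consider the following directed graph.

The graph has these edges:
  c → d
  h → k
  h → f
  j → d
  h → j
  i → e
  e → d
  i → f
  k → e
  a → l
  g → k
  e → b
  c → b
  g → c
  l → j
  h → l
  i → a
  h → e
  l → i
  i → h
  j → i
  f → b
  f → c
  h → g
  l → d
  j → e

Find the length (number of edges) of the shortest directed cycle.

3

For each vertex v, BFS finds the shortest path from v back to v.
The shortest such closed walk is i → a → l → i, length 3.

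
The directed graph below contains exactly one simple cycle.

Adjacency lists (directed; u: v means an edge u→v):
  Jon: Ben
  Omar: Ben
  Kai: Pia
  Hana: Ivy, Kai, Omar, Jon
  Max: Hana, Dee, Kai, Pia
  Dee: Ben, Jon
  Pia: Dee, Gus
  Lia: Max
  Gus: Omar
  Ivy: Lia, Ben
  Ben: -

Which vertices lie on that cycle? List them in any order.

Ivy, Lia, Max, Hana

DFS with gray/black marking from Max:
Max gray
  Hana gray
    Ivy gray
      Lia gray
        Lia→Max: Max is gray → back edge
Back edge closes the cycle Max → Hana → Ivy → Lia → Max; its vertices are {Ivy, Lia, Max, Hana}.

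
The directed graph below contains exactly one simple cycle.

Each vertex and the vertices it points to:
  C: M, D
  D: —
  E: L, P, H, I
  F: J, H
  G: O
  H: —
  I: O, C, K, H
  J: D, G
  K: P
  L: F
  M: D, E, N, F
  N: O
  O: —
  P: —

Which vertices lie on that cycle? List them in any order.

DFS with gray/black marking from C:
C gray
  M gray
    D gray
    D black
    E gray
      L gray
        F gray
          J gray
            J→D: D black — skip
            G gray
              O gray
              O black
            G black
          J black
          H gray
          H black
        F black
      L black
      P gray
      P black
      E→H: H black — skip
      I gray
        I→O: O black — skip
        I→C: C is gray → back edge
Back edge closes the cycle C → M → E → I → C; its vertices are {C, E, I, M}.

C, E, I, M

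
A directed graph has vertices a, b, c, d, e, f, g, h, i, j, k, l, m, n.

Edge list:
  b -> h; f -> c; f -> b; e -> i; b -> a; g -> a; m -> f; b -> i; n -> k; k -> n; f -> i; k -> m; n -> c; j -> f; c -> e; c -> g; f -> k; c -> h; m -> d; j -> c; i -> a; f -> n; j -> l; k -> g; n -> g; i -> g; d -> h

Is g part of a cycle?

No

g lies on a cycle iff there is a path from g back to itself.
Exploring from g, it never reaches itself; equivalently, its strongly connected component is a singleton.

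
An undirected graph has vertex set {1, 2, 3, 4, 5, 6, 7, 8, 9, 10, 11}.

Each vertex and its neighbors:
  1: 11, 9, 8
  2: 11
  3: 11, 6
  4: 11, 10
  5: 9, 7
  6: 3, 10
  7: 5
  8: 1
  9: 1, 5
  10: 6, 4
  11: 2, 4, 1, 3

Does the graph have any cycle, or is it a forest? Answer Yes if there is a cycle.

Yes

DFS, tracking each vertex's parent; an edge to a visited non-parent vertex closes a cycle.
Start from 7:
visit 7 (parent –)
  visit 5 (parent 7)
    visit 9 (parent 5)
      visit 1 (parent 9)
        visit 11 (parent 1)
          visit 2 (parent 11)
            2–11: parent, skip
          visit 4 (parent 11)
            4–11: parent, skip
            visit 10 (parent 4)
              visit 6 (parent 10)
                visit 3 (parent 6)
                  3–11: 11 visited and ≠ parent → cycle
Cycle: 11 – 4 – 10 – 6 – 3 – 11.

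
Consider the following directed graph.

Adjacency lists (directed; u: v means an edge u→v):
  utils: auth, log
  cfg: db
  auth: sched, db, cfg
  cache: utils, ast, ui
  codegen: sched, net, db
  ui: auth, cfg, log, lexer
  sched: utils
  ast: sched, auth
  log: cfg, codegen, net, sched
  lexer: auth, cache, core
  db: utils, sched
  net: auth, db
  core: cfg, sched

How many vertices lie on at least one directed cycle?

11

A vertex is on a directed cycle iff it belongs to a strongly connected component of size ≥ 2 (or has a self-loop).
The vertices on cycles are {db, ui, cfg, log, net, auth, cache, lexer, sched, utils, codegen} — 11 in total.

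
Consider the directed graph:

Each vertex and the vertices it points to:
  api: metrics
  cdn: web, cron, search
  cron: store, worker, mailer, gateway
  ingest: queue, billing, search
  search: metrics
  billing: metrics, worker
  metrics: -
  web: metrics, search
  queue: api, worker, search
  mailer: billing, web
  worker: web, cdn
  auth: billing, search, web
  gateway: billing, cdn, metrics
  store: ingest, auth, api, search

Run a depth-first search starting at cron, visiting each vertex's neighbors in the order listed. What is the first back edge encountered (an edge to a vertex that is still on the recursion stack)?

cdn→cron

DFS from cron (visiting each vertex's neighbors in the order listed); mark gray on enter, black on exit:
cron gray
  store gray
    ingest gray
      queue gray
        api gray
          metrics gray
          metrics black
        api black
        worker gray
          web gray
            web→metrics: metrics black — skip
            search gray
              search→metrics: metrics black — skip
            search black
          web black
          cdn gray
            cdn→web: web black — skip
            cdn→cron: cron is gray → back edge
First back edge: cdn → cron.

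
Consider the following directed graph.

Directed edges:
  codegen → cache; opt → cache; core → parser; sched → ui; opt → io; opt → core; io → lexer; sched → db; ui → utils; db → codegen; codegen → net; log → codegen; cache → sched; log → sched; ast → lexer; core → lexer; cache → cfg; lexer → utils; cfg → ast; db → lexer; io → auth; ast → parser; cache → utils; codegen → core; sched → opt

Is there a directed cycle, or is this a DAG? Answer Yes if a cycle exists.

DFS with white/gray/black marking, starting from net:
net gray
net black
utils gray
utils black
cache gray
  cfg gray
    ast gray
      lexer gray
        lexer→utils: utils black — skip
      lexer black
      parser gray
      parser black
    ast black
  cfg black
  cache→utils: utils black — skip
  sched gray
    ui gray
      ui→utils: utils black — skip
    ui black
    db gray
      db→lexer: lexer black — skip
      codegen gray
        codegen→cache: cache is gray → back edge
Back edge found, so a cycle exists: cache → sched → db → codegen → cache.

Yes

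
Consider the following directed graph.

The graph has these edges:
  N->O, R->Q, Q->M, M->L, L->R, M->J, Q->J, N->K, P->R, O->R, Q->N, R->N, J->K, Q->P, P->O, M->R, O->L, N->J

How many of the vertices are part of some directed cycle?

7

A vertex is on a directed cycle iff it belongs to a strongly connected component of size ≥ 2 (or has a self-loop).
The vertices on cycles are {L, M, N, O, P, Q, R} — 7 in total.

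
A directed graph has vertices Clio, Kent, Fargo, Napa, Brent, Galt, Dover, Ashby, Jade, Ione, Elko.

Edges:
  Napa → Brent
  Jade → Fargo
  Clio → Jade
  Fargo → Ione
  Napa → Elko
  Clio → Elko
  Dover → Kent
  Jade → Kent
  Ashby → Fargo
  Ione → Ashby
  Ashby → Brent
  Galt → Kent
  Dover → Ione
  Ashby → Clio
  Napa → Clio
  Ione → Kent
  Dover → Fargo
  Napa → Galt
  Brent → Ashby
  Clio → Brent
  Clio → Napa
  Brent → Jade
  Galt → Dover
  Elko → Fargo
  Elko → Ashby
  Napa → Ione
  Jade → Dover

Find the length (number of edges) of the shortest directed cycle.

For each vertex v, BFS finds the shortest path from v back to v.
The shortest such closed walk is Napa → Clio → Napa, length 2.

2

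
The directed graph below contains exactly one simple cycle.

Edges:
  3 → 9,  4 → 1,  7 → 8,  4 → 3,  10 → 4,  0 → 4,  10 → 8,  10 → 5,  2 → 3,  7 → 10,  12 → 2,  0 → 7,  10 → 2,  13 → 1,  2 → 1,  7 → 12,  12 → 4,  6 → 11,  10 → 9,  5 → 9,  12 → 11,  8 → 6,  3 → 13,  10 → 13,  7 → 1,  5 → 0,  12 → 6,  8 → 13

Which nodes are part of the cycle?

DFS with gray/black marking from 0:
0 gray
  4 gray
    3 gray
      13 gray
        1 gray
        1 black
      13 black
      9 gray
      9 black
    3 black
    4→1: 1 black — skip
  4 black
  7 gray
    12 gray
      11 gray
      11 black
      2 gray
        2→1: 1 black — skip
        2→3: 3 black — skip
      2 black
      6 gray
        6→11: 11 black — skip
      6 black
      12→4: 4 black — skip
    12 black
    8 gray
      8→13: 13 black — skip
      8→6: 6 black — skip
    8 black
    10 gray
      10→13: 13 black — skip
      10→2: 2 black — skip
      10→9: 9 black — skip
      10→4: 4 black — skip
      5 gray
        5→0: 0 is gray → back edge
Back edge closes the cycle 0 → 7 → 10 → 5 → 0; its vertices are {0, 5, 7, 10}.

0, 5, 7, 10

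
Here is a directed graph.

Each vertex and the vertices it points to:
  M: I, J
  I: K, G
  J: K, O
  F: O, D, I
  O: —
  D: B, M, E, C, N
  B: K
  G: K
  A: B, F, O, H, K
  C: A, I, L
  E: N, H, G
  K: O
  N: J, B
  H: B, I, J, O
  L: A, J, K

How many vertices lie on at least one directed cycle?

5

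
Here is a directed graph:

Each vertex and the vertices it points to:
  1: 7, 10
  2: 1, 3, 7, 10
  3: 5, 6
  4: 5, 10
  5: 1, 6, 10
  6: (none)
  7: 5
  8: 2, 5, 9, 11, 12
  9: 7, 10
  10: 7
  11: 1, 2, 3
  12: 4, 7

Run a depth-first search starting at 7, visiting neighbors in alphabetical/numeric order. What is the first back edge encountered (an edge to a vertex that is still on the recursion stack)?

1→7

DFS from 7 (visiting neighbors in alphabetical/numeric order); mark gray on enter, black on exit:
7 gray
  5 gray
    1 gray
      1→7: 7 is gray → back edge
First back edge: 1 → 7.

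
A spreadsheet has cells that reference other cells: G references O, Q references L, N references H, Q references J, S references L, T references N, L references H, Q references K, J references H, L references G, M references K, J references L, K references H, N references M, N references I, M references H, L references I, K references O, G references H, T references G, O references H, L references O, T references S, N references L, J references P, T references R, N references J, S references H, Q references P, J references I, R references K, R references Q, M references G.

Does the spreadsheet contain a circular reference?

No

DFS with white/gray/black marking, starting from M:
M gray
  K gray
    H gray
    H black
    O gray
      O→H: H black — skip
    O black
  K black
  G gray
    G→O: O black — skip
    G→H: H black — skip
  G black
  M→H: H black — skip
M black
Q gray
  Q→K: K black — skip
  P gray
  P black
  L gray
    L→O: O black — skip
    L→H: H black — skip
    L→G: G black — skip
    I gray
    I black
  L black
  J gray
    J→L: L black — skip
    J→P: P black — skip
    J→I: I black — skip
    J→H: H black — skip
  J black
Q black
R gray
  R→K: K black — skip
  R→Q: Q black — skip
R black
S gray
  S→L: L black — skip
  S→H: H black — skip
S black
T gray
  N gray
    N→H: H black — skip
    N→L: L black — skip
    N→J: J black — skip
    N→M: M black — skip
    N→I: I black — skip
  N black
  T→S: S black — skip
  T→R: R black — skip
  T→G: G black — skip
T black
Every edge goes to a white or black vertex — no back edge, so the graph is acyclic.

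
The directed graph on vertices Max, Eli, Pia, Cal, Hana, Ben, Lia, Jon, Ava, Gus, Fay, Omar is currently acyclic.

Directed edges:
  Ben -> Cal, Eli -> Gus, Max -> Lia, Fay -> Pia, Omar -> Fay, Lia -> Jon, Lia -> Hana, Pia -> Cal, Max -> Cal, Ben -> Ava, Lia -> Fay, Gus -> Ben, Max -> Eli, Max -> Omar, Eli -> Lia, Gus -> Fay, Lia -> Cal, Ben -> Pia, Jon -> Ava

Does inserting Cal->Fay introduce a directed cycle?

Adding Cal→Fay creates a cycle iff Fay can already reach Cal.
Path from Fay: Fay → Pia → Cal.
So Fay → … → Cal → Fay is a cycle.

Yes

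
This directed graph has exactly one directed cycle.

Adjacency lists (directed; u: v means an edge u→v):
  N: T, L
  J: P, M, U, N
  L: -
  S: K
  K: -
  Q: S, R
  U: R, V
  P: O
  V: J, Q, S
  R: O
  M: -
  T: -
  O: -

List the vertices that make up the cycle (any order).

J, U, V

DFS with gray/black marking from J:
J gray
  P gray
    O gray
    O black
  P black
  M gray
  M black
  U gray
    R gray
      R→O: O black — skip
    R black
    V gray
      V→J: J is gray → back edge
Back edge closes the cycle J → U → V → J; its vertices are {J, U, V}.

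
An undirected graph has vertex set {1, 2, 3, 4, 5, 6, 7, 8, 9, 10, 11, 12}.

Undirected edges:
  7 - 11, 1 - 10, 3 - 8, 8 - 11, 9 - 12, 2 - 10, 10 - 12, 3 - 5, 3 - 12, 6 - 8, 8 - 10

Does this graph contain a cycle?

DFS, tracking each vertex's parent; an edge to a visited non-parent vertex closes a cycle.
Start from 9:
visit 9 (parent –)
  visit 12 (parent 9)
    12–9: parent, skip
    visit 10 (parent 12)
      10–12: parent, skip
      visit 2 (parent 10)
        2–10: parent, skip
      visit 8 (parent 10)
        visit 11 (parent 8)
          visit 7 (parent 11)
            7–11: parent, skip
          11–8: parent, skip
        visit 3 (parent 8)
          3–12: 12 visited and ≠ parent → cycle
Cycle: 12 – 10 – 8 – 3 – 12.

Yes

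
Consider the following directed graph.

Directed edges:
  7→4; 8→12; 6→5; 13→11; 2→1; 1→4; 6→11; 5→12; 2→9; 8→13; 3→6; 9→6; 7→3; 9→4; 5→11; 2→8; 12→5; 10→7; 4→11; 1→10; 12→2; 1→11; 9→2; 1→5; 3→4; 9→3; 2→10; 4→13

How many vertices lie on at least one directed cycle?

A vertex is on a directed cycle iff it belongs to a strongly connected component of size ≥ 2 (or has a self-loop).
The vertices on cycles are {1, 2, 3, 5, 6, 7, 8, 9, 10, 12} — 10 in total.

10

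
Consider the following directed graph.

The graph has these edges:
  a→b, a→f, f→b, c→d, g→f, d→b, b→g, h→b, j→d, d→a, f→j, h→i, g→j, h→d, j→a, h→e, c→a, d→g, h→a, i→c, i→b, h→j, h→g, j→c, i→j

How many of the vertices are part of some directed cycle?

7

A vertex is on a directed cycle iff it belongs to a strongly connected component of size ≥ 2 (or has a self-loop).
The vertices on cycles are {a, b, c, d, f, g, j} — 7 in total.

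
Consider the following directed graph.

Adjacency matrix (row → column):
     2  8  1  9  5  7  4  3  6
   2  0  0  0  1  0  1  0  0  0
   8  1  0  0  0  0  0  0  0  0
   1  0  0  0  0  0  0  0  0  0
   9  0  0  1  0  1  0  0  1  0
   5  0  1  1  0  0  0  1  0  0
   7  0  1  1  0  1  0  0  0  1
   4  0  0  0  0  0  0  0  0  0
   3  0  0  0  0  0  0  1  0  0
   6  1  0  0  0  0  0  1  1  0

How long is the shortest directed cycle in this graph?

3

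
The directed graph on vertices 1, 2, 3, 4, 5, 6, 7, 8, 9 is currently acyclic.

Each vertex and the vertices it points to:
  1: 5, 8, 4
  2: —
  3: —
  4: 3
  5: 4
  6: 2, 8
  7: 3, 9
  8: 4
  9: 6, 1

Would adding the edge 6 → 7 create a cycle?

Adding 6→7 creates a cycle iff 7 can already reach 6.
Path from 7: 7 → 9 → 6.
So 7 → … → 6 → 7 is a cycle.

Yes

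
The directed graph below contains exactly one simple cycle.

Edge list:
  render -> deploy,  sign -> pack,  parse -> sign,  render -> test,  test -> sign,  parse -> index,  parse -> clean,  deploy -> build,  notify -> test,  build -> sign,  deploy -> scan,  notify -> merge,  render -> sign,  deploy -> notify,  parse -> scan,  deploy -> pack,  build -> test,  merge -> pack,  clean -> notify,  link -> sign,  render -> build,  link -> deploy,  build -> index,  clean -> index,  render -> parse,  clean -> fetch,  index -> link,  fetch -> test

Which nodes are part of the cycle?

link, build, index, deploy

DFS with gray/black marking from deploy:
deploy gray
  build gray
    index gray
      link gray
        sign gray
          pack gray
          pack black
        sign black
        link→deploy: deploy is gray → back edge
Back edge closes the cycle deploy → build → index → link → deploy; its vertices are {link, build, index, deploy}.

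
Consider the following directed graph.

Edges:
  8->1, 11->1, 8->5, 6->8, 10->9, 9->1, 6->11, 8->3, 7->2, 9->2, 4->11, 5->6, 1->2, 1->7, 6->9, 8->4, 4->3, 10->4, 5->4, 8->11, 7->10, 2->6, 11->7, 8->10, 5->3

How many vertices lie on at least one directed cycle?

10

A vertex is on a directed cycle iff it belongs to a strongly connected component of size ≥ 2 (or has a self-loop).
The vertices on cycles are {1, 2, 4, 5, 6, 7, 8, 9, 10, 11} — 10 in total.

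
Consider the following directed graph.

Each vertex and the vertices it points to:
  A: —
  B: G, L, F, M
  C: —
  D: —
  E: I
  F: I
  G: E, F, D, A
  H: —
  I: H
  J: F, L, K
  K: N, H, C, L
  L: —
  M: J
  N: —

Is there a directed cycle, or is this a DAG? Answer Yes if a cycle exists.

DFS with white/gray/black marking, starting from D:
D gray
D black
A gray
A black
B gray
  G gray
    E gray
      I gray
        H gray
        H black
      I black
    E black
    F gray
      F→I: I black — skip
    F black
    G→D: D black — skip
    G→A: A black — skip
  G black
  L gray
  L black
  B→F: F black — skip
  M gray
    J gray
      J→F: F black — skip
      J→L: L black — skip
      K gray
        N gray
        N black
        K→H: H black — skip
        C gray
        C black
        K→L: L black — skip
      K black
    J black
  M black
B black
Every edge goes to a white or black vertex — no back edge, so the graph is acyclic.

No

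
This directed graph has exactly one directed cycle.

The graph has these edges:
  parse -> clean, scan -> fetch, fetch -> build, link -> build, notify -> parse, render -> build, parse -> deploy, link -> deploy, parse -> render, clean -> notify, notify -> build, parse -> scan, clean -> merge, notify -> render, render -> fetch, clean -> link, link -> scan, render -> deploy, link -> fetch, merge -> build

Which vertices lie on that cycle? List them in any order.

DFS with gray/black marking from clean:
clean gray
  link gray
    scan gray
      fetch gray
        build gray
        build black
      fetch black
    scan black
    link→fetch: fetch black — skip
    link→build: build black — skip
    deploy gray
    deploy black
  link black
  notify gray
    parse gray
      render gray
        render→deploy: deploy black — skip
        render→fetch: fetch black — skip
        render→build: build black — skip
      render black
      parse→deploy: deploy black — skip
      parse→clean: clean is gray → back edge
Back edge closes the cycle clean → notify → parse → clean; its vertices are {clean, parse, notify}.

clean, parse, notify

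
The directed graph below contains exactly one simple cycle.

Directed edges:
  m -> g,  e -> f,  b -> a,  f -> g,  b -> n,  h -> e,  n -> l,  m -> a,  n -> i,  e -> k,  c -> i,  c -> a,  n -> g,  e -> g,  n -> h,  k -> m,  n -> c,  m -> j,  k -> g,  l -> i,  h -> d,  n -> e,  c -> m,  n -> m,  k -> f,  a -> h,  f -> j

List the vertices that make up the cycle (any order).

DFS with gray/black marking from h:
h gray
  d gray
  d black
  e gray
    f gray
      j gray
      j black
      g gray
      g black
    f black
    k gray
      k→g: g black — skip
      k→f: f black — skip
      m gray
        m→j: j black — skip
        a gray
          a→h: h is gray → back edge
Back edge closes the cycle h → e → k → m → a → h; its vertices are {a, e, h, k, m}.

a, e, h, k, m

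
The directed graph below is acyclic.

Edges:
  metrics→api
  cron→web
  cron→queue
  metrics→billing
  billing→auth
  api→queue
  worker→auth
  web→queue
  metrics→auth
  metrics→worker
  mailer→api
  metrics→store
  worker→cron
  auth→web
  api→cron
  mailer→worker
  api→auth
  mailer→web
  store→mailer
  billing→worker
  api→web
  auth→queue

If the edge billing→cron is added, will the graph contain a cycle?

No

Adding billing→cron creates a cycle iff cron can already reach billing.
Explore from cron: no path reaches billing. The graph stays acyclic.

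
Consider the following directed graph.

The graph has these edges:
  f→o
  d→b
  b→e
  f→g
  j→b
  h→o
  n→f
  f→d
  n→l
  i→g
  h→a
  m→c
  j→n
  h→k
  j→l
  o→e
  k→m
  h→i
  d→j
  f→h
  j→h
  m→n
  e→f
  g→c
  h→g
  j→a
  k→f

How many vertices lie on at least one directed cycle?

A vertex is on a directed cycle iff it belongs to a strongly connected component of size ≥ 2 (or has a self-loop).
The vertices on cycles are {b, d, e, f, h, j, k, m, n, o} — 10 in total.

10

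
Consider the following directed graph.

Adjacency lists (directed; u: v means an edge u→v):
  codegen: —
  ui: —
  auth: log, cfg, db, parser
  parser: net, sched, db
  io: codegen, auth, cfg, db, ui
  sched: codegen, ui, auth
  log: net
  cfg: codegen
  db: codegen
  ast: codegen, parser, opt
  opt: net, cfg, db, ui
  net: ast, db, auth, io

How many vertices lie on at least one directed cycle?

A vertex is on a directed cycle iff it belongs to a strongly connected component of size ≥ 2 (or has a self-loop).
The vertices on cycles are {io, ast, log, net, opt, auth, sched, parser} — 8 in total.

8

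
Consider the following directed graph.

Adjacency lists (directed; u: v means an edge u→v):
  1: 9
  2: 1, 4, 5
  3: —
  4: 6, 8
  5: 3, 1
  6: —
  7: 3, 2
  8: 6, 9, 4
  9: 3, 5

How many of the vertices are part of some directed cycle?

5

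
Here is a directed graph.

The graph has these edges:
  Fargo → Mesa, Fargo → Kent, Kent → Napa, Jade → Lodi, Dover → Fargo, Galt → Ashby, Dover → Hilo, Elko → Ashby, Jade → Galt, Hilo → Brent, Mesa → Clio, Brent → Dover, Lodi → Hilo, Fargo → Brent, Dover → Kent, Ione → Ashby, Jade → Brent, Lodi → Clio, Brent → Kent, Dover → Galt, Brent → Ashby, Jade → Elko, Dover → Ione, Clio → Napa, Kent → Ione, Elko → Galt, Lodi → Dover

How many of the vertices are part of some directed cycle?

4

A vertex is on a directed cycle iff it belongs to a strongly connected component of size ≥ 2 (or has a self-loop).
The vertices on cycles are {Hilo, Brent, Dover, Fargo} — 4 in total.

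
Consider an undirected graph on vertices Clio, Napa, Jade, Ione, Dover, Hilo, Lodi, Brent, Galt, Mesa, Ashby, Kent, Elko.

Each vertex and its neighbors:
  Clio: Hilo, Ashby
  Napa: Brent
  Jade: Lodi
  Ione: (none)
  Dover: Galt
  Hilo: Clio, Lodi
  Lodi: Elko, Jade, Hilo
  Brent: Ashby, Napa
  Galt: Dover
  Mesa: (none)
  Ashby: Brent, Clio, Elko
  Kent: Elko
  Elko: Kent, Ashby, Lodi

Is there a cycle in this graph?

DFS, tracking each vertex's parent; an edge to a visited non-parent vertex closes a cycle.
Start from Elko:
visit Elko (parent –)
  visit Kent (parent Elko)
    Kent–Elko: parent, skip
  visit Ashby (parent Elko)
    visit Brent (parent Ashby)
      Brent–Ashby: parent, skip
      visit Napa (parent Brent)
        Napa–Brent: parent, skip
    visit Clio (parent Ashby)
      visit Hilo (parent Clio)
        Hilo–Clio: parent, skip
        visit Lodi (parent Hilo)
          Lodi–Elko: Elko visited and ≠ parent → cycle
Cycle: Elko – Ashby – Clio – Hilo – Lodi – Elko.

Yes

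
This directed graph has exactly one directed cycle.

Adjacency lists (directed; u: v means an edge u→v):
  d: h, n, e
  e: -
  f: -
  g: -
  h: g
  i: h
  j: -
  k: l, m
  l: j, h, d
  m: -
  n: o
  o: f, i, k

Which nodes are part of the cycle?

d, k, l, n, o

DFS with gray/black marking from o:
o gray
  f gray
  f black
  i gray
    h gray
      g gray
      g black
    h black
  i black
  k gray
    l gray
      j gray
      j black
      l→h: h black — skip
      d gray
        d→h: h black — skip
        n gray
          n→o: o is gray → back edge
Back edge closes the cycle o → k → l → d → n → o; its vertices are {d, k, l, n, o}.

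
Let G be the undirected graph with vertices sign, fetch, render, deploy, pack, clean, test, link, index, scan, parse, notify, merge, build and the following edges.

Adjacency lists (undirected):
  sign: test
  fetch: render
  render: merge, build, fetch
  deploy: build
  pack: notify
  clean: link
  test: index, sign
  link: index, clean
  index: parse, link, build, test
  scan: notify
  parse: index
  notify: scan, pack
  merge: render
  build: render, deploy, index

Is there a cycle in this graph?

No

DFS, tracking each vertex's parent; an edge to a visited non-parent vertex closes a cycle.
Start from clean:
visit clean (parent –)
  visit link (parent clean)
    visit index (parent link)
      visit parse (parent index)
        parse–index: parent, skip
      index–link: parent, skip
      visit build (parent index)
        visit render (parent build)
          visit merge (parent render)
            merge–render: parent, skip
          render–build: parent, skip
          visit fetch (parent render)
            fetch–render: parent, skip
        visit deploy (parent build)
          deploy–build: parent, skip
        build–index: parent, skip
      visit test (parent index)
        test–index: parent, skip
        visit sign (parent test)
          sign–test: parent, skip
    link–clean: parent, skip
visit pack (parent –)
  visit notify (parent pack)
    visit scan (parent notify)
      scan–notify: parent, skip
    notify–pack: parent, skip
No non-parent visited neighbor found — the graph is a forest.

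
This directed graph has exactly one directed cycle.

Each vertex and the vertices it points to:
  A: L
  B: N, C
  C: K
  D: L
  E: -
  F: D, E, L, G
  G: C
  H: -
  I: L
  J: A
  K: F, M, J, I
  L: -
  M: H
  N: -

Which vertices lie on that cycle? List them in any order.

DFS with gray/black marking from C:
C gray
  K gray
    F gray
      D gray
        L gray
        L black
      D black
      E gray
      E black
      F→L: L black — skip
      G gray
        G→C: C is gray → back edge
Back edge closes the cycle C → K → F → G → C; its vertices are {C, F, G, K}.

C, F, G, K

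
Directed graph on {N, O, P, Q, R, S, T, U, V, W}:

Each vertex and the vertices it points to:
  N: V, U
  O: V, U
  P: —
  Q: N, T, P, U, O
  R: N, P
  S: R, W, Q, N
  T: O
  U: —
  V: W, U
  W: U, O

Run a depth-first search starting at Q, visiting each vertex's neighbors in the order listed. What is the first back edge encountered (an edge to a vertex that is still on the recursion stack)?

DFS from Q (visiting each vertex's neighbors in the order listed); mark gray on enter, black on exit:
Q gray
  N gray
    V gray
      W gray
        U gray
        U black
        O gray
          O→V: V is gray → back edge
First back edge: O → V.

O->V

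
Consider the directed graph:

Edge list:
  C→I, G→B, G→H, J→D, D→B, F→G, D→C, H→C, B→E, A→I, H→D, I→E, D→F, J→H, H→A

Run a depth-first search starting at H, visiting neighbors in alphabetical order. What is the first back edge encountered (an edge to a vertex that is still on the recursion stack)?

G→H

DFS from H (visiting neighbors in alphabetical order); mark gray on enter, black on exit:
H gray
  A gray
    I gray
      E gray
      E black
    I black
  A black
  C gray
    C→I: I black — skip
  C black
  D gray
    B gray
      B→E: E black — skip
    B black
    D→C: C black — skip
    F gray
      G gray
        G→B: B black — skip
        G→H: H is gray → back edge
First back edge: G → H.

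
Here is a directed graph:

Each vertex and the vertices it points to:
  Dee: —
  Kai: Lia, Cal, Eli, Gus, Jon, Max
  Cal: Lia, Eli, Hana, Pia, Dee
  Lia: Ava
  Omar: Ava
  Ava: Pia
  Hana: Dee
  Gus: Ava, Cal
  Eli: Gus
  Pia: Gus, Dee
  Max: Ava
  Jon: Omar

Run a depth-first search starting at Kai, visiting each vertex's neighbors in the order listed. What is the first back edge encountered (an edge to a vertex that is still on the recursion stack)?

DFS from Kai (visiting each vertex's neighbors in the order listed); mark gray on enter, black on exit:
Kai gray
  Lia gray
    Ava gray
      Pia gray
        Gus gray
          Gus→Ava: Ava is gray → back edge
First back edge: Gus → Ava.

Gus→Ava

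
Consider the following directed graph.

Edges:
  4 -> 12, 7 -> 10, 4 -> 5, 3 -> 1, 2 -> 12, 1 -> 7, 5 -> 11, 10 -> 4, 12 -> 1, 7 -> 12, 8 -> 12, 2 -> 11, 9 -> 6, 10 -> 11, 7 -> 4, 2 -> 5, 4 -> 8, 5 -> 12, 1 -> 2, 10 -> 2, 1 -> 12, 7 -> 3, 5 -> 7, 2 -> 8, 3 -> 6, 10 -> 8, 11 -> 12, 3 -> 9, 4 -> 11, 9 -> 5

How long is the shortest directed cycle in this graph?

2

For each vertex v, BFS finds the shortest path from v back to v.
The shortest such closed walk is 1 → 12 → 1, length 2.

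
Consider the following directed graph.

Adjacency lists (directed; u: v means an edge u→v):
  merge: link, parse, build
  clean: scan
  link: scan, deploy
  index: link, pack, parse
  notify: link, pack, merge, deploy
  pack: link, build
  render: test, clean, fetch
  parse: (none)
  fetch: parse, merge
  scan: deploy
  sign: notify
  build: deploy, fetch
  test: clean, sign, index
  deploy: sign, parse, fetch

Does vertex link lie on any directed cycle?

Yes

link is on a cycle iff link can reach itself via ≥1 edge.
link → deploy → sign → notify → link — yes.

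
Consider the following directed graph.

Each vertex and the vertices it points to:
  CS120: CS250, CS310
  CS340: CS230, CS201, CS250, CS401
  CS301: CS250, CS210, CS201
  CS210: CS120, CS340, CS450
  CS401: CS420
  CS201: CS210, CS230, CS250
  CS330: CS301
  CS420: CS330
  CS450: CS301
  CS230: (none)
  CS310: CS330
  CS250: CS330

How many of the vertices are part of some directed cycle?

A vertex is on a directed cycle iff it belongs to a strongly connected component of size ≥ 2 (or has a self-loop).
The vertices on cycles are {CS120, CS201, CS210, CS250, CS301, CS310, CS330, CS340, CS401, CS420, CS450} — 11 in total.

11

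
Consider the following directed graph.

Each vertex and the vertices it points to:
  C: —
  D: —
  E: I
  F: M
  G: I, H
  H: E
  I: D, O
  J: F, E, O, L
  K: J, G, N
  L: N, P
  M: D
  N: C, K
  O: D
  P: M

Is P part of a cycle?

No

P lies on a cycle iff there is a path from P back to itself.
Exploring from P, it never reaches itself; equivalently, its strongly connected component is a singleton.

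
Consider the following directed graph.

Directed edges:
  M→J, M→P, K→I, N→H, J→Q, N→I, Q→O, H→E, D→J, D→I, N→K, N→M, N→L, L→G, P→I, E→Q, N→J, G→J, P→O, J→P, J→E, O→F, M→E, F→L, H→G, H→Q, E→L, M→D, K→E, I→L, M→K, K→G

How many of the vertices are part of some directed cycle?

A vertex is on a directed cycle iff it belongs to a strongly connected component of size ≥ 2 (or has a self-loop).
The vertices on cycles are {E, F, G, I, J, L, O, P, Q} — 9 in total.

9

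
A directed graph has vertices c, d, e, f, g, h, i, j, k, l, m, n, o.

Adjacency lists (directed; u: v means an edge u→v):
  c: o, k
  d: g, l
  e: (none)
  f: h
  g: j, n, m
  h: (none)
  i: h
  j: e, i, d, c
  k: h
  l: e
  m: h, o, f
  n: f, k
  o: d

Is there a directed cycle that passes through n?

No

n lies on a cycle iff there is a path from n back to itself.
Exploring from n, it never reaches itself; equivalently, its strongly connected component is a singleton.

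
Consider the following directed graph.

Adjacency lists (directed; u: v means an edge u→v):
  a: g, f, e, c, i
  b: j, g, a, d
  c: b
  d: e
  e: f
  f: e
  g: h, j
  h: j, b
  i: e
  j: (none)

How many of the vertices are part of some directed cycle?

A vertex is on a directed cycle iff it belongs to a strongly connected component of size ≥ 2 (or has a self-loop).
The vertices on cycles are {a, b, c, e, f, g, h} — 7 in total.

7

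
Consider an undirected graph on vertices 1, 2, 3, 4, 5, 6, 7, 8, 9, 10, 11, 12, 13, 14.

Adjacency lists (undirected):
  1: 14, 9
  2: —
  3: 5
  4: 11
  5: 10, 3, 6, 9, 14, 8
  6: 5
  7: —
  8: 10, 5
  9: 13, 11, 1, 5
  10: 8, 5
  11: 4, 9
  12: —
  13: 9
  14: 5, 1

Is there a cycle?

DFS, tracking each vertex's parent; an edge to a visited non-parent vertex closes a cycle.
Start from 1:
visit 1 (parent –)
  visit 14 (parent 1)
    visit 5 (parent 14)
      visit 10 (parent 5)
        visit 8 (parent 10)
          8–10: parent, skip
          8–5: 5 visited and ≠ parent → cycle
Cycle: 5 – 10 – 8 – 5.

Yes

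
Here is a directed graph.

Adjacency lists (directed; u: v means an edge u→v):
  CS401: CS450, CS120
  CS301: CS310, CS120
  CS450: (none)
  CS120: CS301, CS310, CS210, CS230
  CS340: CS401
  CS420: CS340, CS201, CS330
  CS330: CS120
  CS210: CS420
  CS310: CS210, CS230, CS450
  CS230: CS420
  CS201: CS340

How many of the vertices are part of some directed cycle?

10

A vertex is on a directed cycle iff it belongs to a strongly connected component of size ≥ 2 (or has a self-loop).
The vertices on cycles are {CS120, CS201, CS210, CS230, CS301, CS310, CS330, CS340, CS401, CS420} — 10 in total.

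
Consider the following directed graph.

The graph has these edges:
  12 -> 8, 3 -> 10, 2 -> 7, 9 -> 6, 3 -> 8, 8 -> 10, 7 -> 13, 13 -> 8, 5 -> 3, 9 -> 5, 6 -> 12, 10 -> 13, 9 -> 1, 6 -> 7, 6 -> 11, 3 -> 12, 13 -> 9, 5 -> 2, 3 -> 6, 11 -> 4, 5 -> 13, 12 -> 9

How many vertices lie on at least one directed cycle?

A vertex is on a directed cycle iff it belongs to a strongly connected component of size ≥ 2 (or has a self-loop).
The vertices on cycles are {2, 3, 5, 6, 7, 8, 9, 10, 12, 13} — 10 in total.

10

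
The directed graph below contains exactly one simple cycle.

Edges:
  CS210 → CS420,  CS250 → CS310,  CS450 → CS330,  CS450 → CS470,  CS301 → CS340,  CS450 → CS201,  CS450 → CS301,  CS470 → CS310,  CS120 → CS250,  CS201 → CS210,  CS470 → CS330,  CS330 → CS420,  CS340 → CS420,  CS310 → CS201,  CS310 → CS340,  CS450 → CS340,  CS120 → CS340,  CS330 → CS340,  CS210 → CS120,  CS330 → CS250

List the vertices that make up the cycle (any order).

DFS with gray/black marking from CS201:
CS201 gray
  CS210 gray
    CS120 gray
      CS340 gray
        CS420 gray
        CS420 black
      CS340 black
      CS250 gray
        CS310 gray
          CS310→CS201: CS201 is gray → back edge
Back edge closes the cycle CS201 → CS210 → CS120 → CS250 → CS310 → CS201; its vertices are {CS120, CS201, CS210, CS250, CS310}.

CS120, CS201, CS210, CS250, CS310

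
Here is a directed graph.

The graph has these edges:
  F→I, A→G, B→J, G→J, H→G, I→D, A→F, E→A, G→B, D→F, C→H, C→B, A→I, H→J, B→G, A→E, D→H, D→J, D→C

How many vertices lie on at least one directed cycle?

7

A vertex is on a directed cycle iff it belongs to a strongly connected component of size ≥ 2 (or has a self-loop).
The vertices on cycles are {A, B, D, E, F, G, I} — 7 in total.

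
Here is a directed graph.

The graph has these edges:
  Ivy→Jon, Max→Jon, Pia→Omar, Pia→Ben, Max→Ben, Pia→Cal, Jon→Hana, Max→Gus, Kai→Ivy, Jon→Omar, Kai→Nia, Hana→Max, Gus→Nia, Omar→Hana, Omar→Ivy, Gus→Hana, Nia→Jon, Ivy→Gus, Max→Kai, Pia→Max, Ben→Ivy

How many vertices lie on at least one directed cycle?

9

A vertex is on a directed cycle iff it belongs to a strongly connected component of size ≥ 2 (or has a self-loop).
The vertices on cycles are {Ben, Gus, Ivy, Jon, Kai, Max, Nia, Hana, Omar} — 9 in total.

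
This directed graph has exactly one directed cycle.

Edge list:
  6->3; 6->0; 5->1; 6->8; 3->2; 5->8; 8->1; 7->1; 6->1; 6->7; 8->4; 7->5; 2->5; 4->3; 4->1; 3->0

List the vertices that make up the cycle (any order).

2, 3, 4, 5, 8

DFS with gray/black marking from 8:
8 gray
  1 gray
  1 black
  4 gray
    4→1: 1 black — skip
    3 gray
      2 gray
        5 gray
          5→1: 1 black — skip
          5→8: 8 is gray → back edge
Back edge closes the cycle 8 → 4 → 3 → 2 → 5 → 8; its vertices are {2, 3, 4, 5, 8}.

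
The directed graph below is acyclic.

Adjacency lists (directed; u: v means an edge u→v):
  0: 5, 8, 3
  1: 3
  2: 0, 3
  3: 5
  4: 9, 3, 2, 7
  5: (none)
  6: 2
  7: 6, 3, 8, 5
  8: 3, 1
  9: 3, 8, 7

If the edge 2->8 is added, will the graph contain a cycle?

No

Adding 2→8 creates a cycle iff 8 can already reach 2.
Explore from 8: no path reaches 2. The graph stays acyclic.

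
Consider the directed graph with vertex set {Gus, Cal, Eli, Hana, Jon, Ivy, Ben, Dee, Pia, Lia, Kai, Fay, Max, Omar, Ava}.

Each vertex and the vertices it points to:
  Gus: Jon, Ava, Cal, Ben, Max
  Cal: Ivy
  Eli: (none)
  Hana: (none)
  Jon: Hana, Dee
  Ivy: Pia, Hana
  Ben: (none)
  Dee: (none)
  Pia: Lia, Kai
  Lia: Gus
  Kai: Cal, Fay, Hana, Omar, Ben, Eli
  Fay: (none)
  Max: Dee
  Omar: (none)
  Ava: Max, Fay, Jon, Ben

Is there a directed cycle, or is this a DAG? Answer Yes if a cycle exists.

DFS with white/gray/black marking, starting from Cal:
Cal gray
  Ivy gray
    Pia gray
      Lia gray
        Gus gray
          Jon gray
            Hana gray
            Hana black
            Dee gray
            Dee black
          Jon black
          Ava gray
            Max gray
              Max→Dee: Dee black — skip
            Max black
            Fay gray
            Fay black
            Ava→Jon: Jon black — skip
            Ben gray
            Ben black
          Ava black
          Gus→Cal: Cal is gray → back edge
Back edge found, so a cycle exists: Cal → Ivy → Pia → Lia → Gus → Cal.

Yes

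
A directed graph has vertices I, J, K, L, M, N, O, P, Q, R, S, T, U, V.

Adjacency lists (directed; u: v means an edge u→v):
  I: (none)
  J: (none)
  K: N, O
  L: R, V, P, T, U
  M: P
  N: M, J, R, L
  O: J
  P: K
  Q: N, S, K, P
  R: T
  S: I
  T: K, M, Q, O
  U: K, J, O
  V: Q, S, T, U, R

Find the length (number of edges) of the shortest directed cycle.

4

For each vertex v, BFS finds the shortest path from v back to v.
The shortest such closed walk is N → R → T → K → N, length 4.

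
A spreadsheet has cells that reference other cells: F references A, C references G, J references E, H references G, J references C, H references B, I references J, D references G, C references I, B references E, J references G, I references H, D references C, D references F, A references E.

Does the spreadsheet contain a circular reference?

DFS with white/gray/black marking, starting from G:
G gray
G black
A gray
  E gray
  E black
A black
B gray
  B→E: E black — skip
B black
C gray
  I gray
    J gray
      J→E: E black — skip
      J→C: C is gray → back edge
Back edge found, so a cycle exists: C → I → J → C.

Yes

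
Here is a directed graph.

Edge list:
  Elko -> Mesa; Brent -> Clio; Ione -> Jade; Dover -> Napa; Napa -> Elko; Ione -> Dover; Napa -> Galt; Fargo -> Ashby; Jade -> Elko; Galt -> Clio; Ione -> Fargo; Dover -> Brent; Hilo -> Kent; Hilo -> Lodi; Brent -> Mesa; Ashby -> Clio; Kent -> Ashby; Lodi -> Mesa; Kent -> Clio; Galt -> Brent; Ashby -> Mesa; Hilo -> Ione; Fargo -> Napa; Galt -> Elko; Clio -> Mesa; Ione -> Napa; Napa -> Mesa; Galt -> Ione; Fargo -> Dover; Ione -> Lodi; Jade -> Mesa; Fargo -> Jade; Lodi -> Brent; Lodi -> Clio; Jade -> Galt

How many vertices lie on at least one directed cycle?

6

A vertex is on a directed cycle iff it belongs to a strongly connected component of size ≥ 2 (or has a self-loop).
The vertices on cycles are {Galt, Ione, Jade, Napa, Dover, Fargo} — 6 in total.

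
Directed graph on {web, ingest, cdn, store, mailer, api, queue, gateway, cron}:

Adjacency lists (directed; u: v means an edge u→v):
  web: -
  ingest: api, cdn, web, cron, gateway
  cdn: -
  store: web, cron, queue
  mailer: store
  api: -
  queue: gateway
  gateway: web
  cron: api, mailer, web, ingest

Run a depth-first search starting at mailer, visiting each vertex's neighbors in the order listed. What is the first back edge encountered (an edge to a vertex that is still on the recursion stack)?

DFS from mailer (visiting each vertex's neighbors in the order listed); mark gray on enter, black on exit:
mailer gray
  store gray
    web gray
    web black
    cron gray
      api gray
      api black
      cron→mailer: mailer is gray → back edge
First back edge: cron → mailer.

cron->mailer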